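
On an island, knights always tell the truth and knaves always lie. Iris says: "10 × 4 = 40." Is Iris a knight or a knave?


Statement: "10 × 4 = 40."
Actual: 10 × 4 = 40
Claimed: 40
Statement is TRUE → Iris tells the truth → Knight

Knight


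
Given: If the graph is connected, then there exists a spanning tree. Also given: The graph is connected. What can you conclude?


Modus ponens: P → Q, P ⊢ Q
P: the graph is connected
Q: there exists a spanning tree
We have P → Q and P is true.
By modus ponens, Q must be true.

There exists a spanning tree


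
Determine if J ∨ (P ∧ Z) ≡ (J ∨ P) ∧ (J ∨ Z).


Expression 1: J ∨ (P ∧ Z)
Expression 2: (J ∨ P) ∧ (J ∨ Z)
Truth table (J P Z | Expr1 Expr2):
  T T T |   T     T
  T T F |   T     T
  T F T |   T     T
  T F F |   T     T
  F T T |   T     T
  F T F |   F     F
  F F T |   F     F
  F F F |   F     F
All 8 rows agree, so the expressions are logically equivalent.

Yes


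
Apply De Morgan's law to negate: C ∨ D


De Morgan's law: ¬(P ∨ Q) ≡ ¬P ∧ ¬Q
¬(C ∨ D) = ¬C ∧ ¬D

¬C ∧ ¬D


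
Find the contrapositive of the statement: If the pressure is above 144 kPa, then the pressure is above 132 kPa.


Original: If the pressure is above 144 kPa, then the pressure is above 132 kPa
Contrapositive: If ¬Q, then ¬P
Negate Q: not (the pressure is above 132 kPa)
Negate P: not (the pressure is above 144 kPa)

If not (the pressure is above 132 kPa), then not (the pressure is above 144 kPa).


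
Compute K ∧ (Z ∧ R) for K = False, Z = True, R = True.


K = False, Z = True, R = True
Step 1: Z ∧ R = True AND True = True
Step 2: K ∧ True = False AND True = False
AND is true only when ALL operands are true.

False


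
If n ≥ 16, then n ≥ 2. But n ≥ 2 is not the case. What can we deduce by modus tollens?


Modus tollens: P → Q, ¬Q ⊢ ¬P
P: n ≥ 16
Q: n ≥ 2
We have P → Q and Q is false.
By modus tollens, P must be false.

It is not the case that n ≥ 16


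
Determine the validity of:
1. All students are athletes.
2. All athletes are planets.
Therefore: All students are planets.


Premise 1: All students are athletes.
Premise 2: All athletes are planets.
Conclusion: All students are planets.
Barbara syllogism (AAA-1): All A are B, All B are C → All A are C.
Middle term (athletes) distributed in premise 2.

Valid


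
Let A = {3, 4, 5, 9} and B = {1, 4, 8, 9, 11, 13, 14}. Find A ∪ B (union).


A = {3, 4, 5, 9}
B = {1, 4, 8, 9, 11, 13, 14}
Operation: union
All elements combined: 1, 3, 4, 5, 8, 9, 11, 13, 14

{1, 3, 4, 5, 8, 9, 11, 13, 14}


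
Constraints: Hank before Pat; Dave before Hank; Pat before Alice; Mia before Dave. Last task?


Constraints: Hank before Pat; Dave before Hank; Pat before Alice; Mia before Dave
The last task can have nothing scheduled after it, so it must never appear on the left of a 'before'.
Tasks appearing before some other task: Hank, Dave, Pat, Mia.
The only task not in that list is Alice → it is last.

Alice


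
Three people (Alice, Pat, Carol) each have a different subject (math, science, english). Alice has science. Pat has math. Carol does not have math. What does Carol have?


From clues:
  Alice → science
  Pat → math
By elimination, Carol gets the remaining.

english


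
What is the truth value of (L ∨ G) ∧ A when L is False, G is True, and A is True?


L = False, G = True, A = True
Step 1: L ∨ G = False OR True = True
Step 2: True ∧ A = True AND True = True
OR is true when at least one operand is true; AND requires both.

True


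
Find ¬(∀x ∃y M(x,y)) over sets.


Original: ∀x ∃y M(x,y)
Rule: ¬∀→∃, ¬∃→∀, negate predicate.
Negation: ∃x ∀y ¬M(x,y)

∃x ∀y ¬M(x,y)


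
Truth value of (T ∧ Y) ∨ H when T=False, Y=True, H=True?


T = False, Y = True, H = True
Expression: (T ∧ Y) ∨ H
Step 1: T ∧ Y = False AND True = False
Step 2: (False) ∨ H = False OR True = True

True


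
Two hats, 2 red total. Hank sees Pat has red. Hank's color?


Total red = 2, Pat = red
Red accounted for: 1
Remaining for Hank: 1
Hank's hat is red.

red


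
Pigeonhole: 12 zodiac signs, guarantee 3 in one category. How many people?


Pigeonhole: to guarantee k in one of n categories, need (k-1)×n + 1.
k = 3, n = 12
Minimum = (3-1) × 12 + 1 = 2 × 12 + 1

25


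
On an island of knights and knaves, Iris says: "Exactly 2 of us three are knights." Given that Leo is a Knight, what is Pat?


Iris claims exactly 2 knights among Iris, Leo, Pat.
Given: Leo is a Knight.

Case 1: Iris is a Knight (tells truth)
  Then exactly 2 of the three are knights.
  Counting Iris, Leo: 2 knight(s) so far. Need 0 more → Pat = Knave.
Case 2: Iris is a Knave (lies)
  Then the count is NOT 2.
  If Pat = Knight, count = 2 = 2 → claim would be true, contradicts lie.
  If Pat = Knave, count = 1 ≠ 2 → lie confirmed ✓

Pat is a Knave.

Knave


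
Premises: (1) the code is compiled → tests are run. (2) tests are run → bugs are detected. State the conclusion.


Hypothetical syllogism: P → Q, Q → R ⊢ P → R
Premise 1: the code is compiled → tests are run
Premise 2: tests are run → bugs are detected
Chain the implications: the middle term (tests are run) links the two.
Conclusion: If the code is compiled, then bugs are detected.

If the code is compiled, then bugs are detected.


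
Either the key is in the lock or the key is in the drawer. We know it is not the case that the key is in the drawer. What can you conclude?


Disjunctive syllogism: P ∨ Q, ¬P ⊢ Q
Disjunction: the key is in the lock ∨ the key is in the drawer
We know it is not the case that the key is in the drawer.
By disjunctive syllogism, the other disjunct must be true.

The key is in the lock


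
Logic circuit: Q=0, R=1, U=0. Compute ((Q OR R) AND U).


Q OR R = 0|1 = 1
1 AND 0 = 0

0


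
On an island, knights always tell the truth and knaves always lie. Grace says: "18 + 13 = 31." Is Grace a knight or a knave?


Statement: "18 + 13 = 31."
Actual: 18 + 13 = 31
Claimed: 31
Statement is TRUE → Grace tells the truth → Knight

Knight


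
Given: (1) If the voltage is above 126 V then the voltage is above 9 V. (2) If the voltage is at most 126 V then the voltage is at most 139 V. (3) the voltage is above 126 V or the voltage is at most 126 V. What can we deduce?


Constructive dilemma: (P → Q) ∧ (R → S), P ∨ R ⊢ Q ∨ S
Premise 1: the voltage is above 126 V → the voltage is above 9 V
Premise 2: the voltage is at most 126 V → the voltage is at most 139 V
Premise 3: the voltage is above 126 V ∨ the voltage is at most 126 V
Case 1: Assuming the voltage is above 126 V, then by Premise 1, the voltage is above 9 V.
Case 2: Assuming the voltage is at most 126 V, then by Premise 2, the voltage is at most 139 V.
Since one of the voltage is above 126 V or the voltage is at most 126 V must hold, we get the voltage is above 9 V or the voltage is at most 139 V.

The voltage is above 9 V or the voltage is at most 139 V.


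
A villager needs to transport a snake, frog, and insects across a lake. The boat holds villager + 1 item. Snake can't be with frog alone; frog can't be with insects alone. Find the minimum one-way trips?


1. villager+frog → 2. villager ← 3. villager+snake → 4. villager+frog ← 5. villager+insects → 6. villager ← 7. villager+frog →
Minimum trips = 7

7


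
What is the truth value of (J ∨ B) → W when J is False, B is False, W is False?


J = False, B = False, W = False
Step 1: J ∨ B = False OR False = False
Step 2: (False) → W: false only when antecedent=True and W=False.
Result: True

True


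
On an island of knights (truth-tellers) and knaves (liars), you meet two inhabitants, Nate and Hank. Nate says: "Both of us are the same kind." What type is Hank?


Nate says: "Both of us are the same kind."
Case 1: Nate is a Knight (truth-teller)
  Statement is true → they ARE the same → Hank is also a Knight
Case 2: Nate is a Knave (liar)
  Statement is false → they are NOT the same → Hank is a Knight
In both cases, Hank is a Knight.

Knight


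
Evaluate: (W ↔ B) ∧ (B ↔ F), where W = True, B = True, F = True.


W = True, B = True, F = True
Step 1: W ↔ B is true when W and B have the same value. Result: True
Step 2: B ↔ F is true when B and F have the same value. Result: True
Step 3: True ∧ True = True

True


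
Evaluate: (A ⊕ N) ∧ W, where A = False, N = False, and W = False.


A = False, N = False, W = False
Step 1: A ⊕ N = False XOR False = False
Step 2: False ∧ W = False AND False = False
XOR true when exactly one of A,N is true; then AND with W.

False


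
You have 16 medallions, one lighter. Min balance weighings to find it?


Each weighing has 3 outcomes (left heavy / balance / right heavy), so k weighings distinguish at most 3^k cases; splitting into three near-equal groups achieves this.
Need 3^k ≥ 16: 3^2 = 9 < 16 ≤ 3^3 = 27
k = ⌈log₃(16)⌉ = 3

3


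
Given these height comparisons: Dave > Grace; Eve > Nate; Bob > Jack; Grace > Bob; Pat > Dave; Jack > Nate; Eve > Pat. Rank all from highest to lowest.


Constraints: Dave > Grace; Eve > Nate; Bob > Jack; Grace > Bob; Pat > Dave; Jack > Nate; Eve > Pat
Method: at each step, the next-highest is the one remaining person who never appears on the smaller side of a constraint between remaining people.
  Step 1: remaining {Pat, Bob, Jack, Grace, Eve, Dave, Nate}; on the smaller side: {Pat, Bob, Jack, Grace, Dave, Nate} → Eve is next (Eve > Nate; Eve > Pat).
  Step 2: remaining {Pat, Bob, Jack, Grace, Dave, Nate}; on the smaller side: {Bob, Jack, Grace, Dave, Nate} → Pat is next (Pat > Dave).
  Step 3: remaining {Bob, Jack, Grace, Dave, Nate}; on the smaller side: {Bob, Jack, Grace, Nate} → Dave is next (Dave > Grace).
  Step 4: remaining {Bob, Jack, Grace, Nate}; on the smaller side: {Bob, Jack, Nate} → Grace is next (Grace > Bob).
  Step 5: remaining {Bob, Jack, Nate}; on the smaller side: {Jack, Nate} → Bob is next (Bob > Jack).
  Step 6: remaining {Jack, Nate}; on the smaller side: {Nate} → Jack is next (Jack > Nate).
  Step 7: only Nate remains → lowest.
Final ranking (highest to lowest):

Eve > Pat > Dave > Grace > Bob > Jack > Nate


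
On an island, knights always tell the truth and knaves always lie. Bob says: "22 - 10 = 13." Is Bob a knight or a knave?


Statement: "22 - 10 = 13."
Actual: 22 - 10 = 12
Claimed: 13
Statement is FALSE → Bob lies → Knave

Knave


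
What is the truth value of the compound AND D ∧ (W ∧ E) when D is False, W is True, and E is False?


D = False, W = True, E = False
Step 1: W ∧ E = True AND False = False
Step 2: D ∧ False = False AND False = False
AND is true only when ALL operands are true.

False


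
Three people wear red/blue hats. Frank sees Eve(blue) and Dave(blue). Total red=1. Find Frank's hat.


Total red = 1, seen red = 0
Own red = 1 - 0 = 1
Frank's hat is red.

red


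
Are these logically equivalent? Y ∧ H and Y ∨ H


Expression 1: Y ∧ H
Expression 2: Y ∨ H
Truth table (Y H | Expr1 Expr2):
  T T |   T     T
  T F |   F     T   ← differ
  F T |   F     T   ← differ
  F F |   F     F
Counterexample: Y=T, H=F gives Expr1 = F but Expr2 = T, so the expressions are NOT logically equivalent.

No


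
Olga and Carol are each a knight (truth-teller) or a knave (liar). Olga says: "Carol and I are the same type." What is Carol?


Olga says: "Carol and I are the same type."
Case 1: Olga is a Knight (truth-teller)
  Statement is true → they ARE the same → Carol is also a Knight
Case 2: Olga is a Knave (liar)
  Statement is false → they are NOT the same → Carol is a Knight
In both cases, Carol is a Knight.

Knight


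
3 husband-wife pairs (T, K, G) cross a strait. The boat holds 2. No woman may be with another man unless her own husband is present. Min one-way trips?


Label couples T, K, G (H = husband, W = wife).
Counting alone: 6 people, the boat carries 2 and someone must bring it back, so each round trip nets at most +1 on the far side until the last crossing → at least 9 trips. The jealousy constraint makes 9 impossible; the shortest valid schedule has 11:
1. WT+WK →  (far: WT,WK; near: HT,HK,HG,WG)
2. WT ←       (far: WK; near: HT,HK,HG,WT,WG)
3. WT+WG →  (far: WT,WK,WG; near: HT,HK,HG)
4. WT ←       (far: WK,WG; near: HT,HK,HG,WT)
5. HK+HG →  (far: HK,WK,HG,WG; near: HT,WT)
6. HK+WK ←  (far: HG,WG; near: HT,WT,HK,WK)
7. HT+HK →  (far: HT,HK,HG,WG; near: WT,WK)
8. WG ←       (far: HT,HK,HG; near: WT,WK,WG)
9. WT+WK →  (far: HT,WT,HK,WK,HG; near: WG)
10. HG ←      (far: HT,WT,HK,WK; near: HG,WG)
11. HG+WG → (far: all six; near: empty)
In every state each wife is either with her husband or with no other man.
Minimum trips = 11

11


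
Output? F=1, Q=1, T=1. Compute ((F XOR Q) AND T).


F XOR Q = 1^1 = 0
0 AND 1 = 0

0


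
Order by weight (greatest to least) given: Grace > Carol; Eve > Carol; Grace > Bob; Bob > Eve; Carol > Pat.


Constraints: Grace > Carol; Eve > Carol; Grace > Bob; Bob > Eve; Carol > Pat
Method: at each step, the next-highest is the one remaining person who never appears on the smaller side of a constraint between remaining people.
  Step 1: remaining {Pat, Bob, Carol, Grace, Eve}; on the smaller side: {Pat, Bob, Carol, Eve} → Grace is next (Grace > Carol; Grace > Bob).
  Step 2: remaining {Pat, Bob, Carol, Eve}; on the smaller side: {Pat, Carol, Eve} → Bob is next (Bob > Eve).
  Step 3: remaining {Pat, Carol, Eve}; on the smaller side: {Pat, Carol} → Eve is next (Eve > Carol).
  Step 4: remaining {Pat, Carol}; on the smaller side: {Pat} → Carol is next (Carol > Pat).
  Step 5: only Pat remains → lowest.
Final ranking (highest to lowest):

Grace > Bob > Eve > Carol > Pat


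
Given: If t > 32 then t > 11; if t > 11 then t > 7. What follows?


Hypothetical syllogism: P → Q, Q → R ⊢ P → R
Premise 1: t > 32 → t > 11
Premise 2: t > 11 → t > 7
Chain the implications: the middle term (t > 11) links the two.
Conclusion: If t > 32, then t > 7.

If t > 32, then t > 7.


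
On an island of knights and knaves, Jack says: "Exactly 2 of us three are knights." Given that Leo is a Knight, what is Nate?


Jack claims exactly 2 knights among Jack, Leo, Nate.
Given: Leo is a Knight.

Case 1: Jack is a Knight (tells truth)
  Then exactly 2 of the three are knights.
  Counting Jack, Leo: 2 knight(s) so far. Need 0 more → Nate = Knave.
Case 2: Jack is a Knave (lies)
  Then the count is NOT 2.
  If Nate = Knight, count = 2 = 2 → claim would be true, contradicts lie.
  If Nate = Knave, count = 1 ≠ 2 → lie confirmed ✓

Nate is a Knave.

Knave


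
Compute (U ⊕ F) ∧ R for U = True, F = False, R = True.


U = True, F = False, R = True
Step 1: U ⊕ F = True XOR False = True
Step 2: True ∧ R = True AND True = True
XOR true when exactly one of U,F is true; then AND with R.

True


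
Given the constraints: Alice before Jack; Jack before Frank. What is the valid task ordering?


Constraints: Alice before Jack; Jack before Frank
Method: repeatedly schedule the remaining task that has no remaining task required before it.
  Step 1: remaining {Alice, Frank, Jack}; every task except Alice still has a predecessor pending → schedule Alice.
  Step 2: remaining {Frank, Jack}; every task except Jack still has a predecessor pending → schedule Jack.
  Step 3: only Frank remains → schedule Frank.
Resulting order:

Alice → Jack → Frank


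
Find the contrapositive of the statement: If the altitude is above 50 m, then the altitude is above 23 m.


Original: If the altitude is above 50 m, then the altitude is above 23 m
Contrapositive: If ¬Q, then ¬P
Negate Q: not (the altitude is above 23 m)
Negate P: not (the altitude is above 50 m)

If not (the altitude is above 23 m), then not (the altitude is above 50 m).


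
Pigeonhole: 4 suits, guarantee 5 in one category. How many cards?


Pigeonhole: to guarantee k in one of n categories, need (k-1)×n + 1.
k = 5, n = 4
Minimum = (5-1) × 4 + 1 = 4 × 4 + 1

17


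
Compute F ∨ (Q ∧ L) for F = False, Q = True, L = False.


F = False, Q = True, L = False
Step 1: Q ∧ L = True AND False = False
Step 2: F ∨ False = False OR False = False
AND evaluated first (higher precedence); then OR applied.

False


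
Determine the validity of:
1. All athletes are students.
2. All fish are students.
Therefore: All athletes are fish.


Premise 1: All athletes are students.
Premise 2: All fish are students.
Conclusion: All athletes are fish.
Fallacy: undistributed middle. students is predicate in both.
Counterexample: athletes and fish could be disjoint subsets of students.

Invalid


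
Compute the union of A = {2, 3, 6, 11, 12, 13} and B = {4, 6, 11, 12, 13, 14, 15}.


A = {2, 3, 6, 11, 12, 13}
B = {4, 6, 11, 12, 13, 14, 15}
Operation: union
All elements combined: 2, 3, 4, 6, 11, 12, 13, 14, 15

{2, 3, 4, 6, 11, 12, 13, 14, 15}


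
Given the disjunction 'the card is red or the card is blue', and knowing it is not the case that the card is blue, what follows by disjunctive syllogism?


Disjunctive syllogism: P ∨ Q, ¬P ⊢ Q
Disjunction: the card is red ∨ the card is blue
We know it is not the case that the card is blue.
By disjunctive syllogism, the other disjunct must be true.

The card is red


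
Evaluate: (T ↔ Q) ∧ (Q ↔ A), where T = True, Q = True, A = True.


T = True, Q = True, A = True
Step 1: T ↔ Q is true when T and Q have the same value. Result: True
Step 2: Q ↔ A is true when Q and A have the same value. Result: True
Step 3: True ∧ True = True

True


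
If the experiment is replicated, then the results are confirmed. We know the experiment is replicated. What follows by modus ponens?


Modus ponens: P → Q, P ⊢ Q
P: the experiment is replicated
Q: the results are confirmed
We have P → Q and P is true.
By modus ponens, Q must be true.

The results are confirmed


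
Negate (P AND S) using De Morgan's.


De Morgan's law: ¬(P ∧ Q) ≡ ¬P ∨ ¬Q
¬(P ∧ S) = ¬P ∨ ¬S

¬P ∨ ¬S


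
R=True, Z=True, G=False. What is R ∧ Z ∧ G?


R = True, Z = True, G = False
Expression: R ∧ Z ∧ G
Step 1: R ∧ Z = True AND True = True
Step 2: (True) ∧ G = True AND False = False

False


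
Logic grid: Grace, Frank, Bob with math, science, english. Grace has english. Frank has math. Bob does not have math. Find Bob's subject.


From clues:
  Frank → math
  Grace → english
By elimination, Bob gets the remaining.

science


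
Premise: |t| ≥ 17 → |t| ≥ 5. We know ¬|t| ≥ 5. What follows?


Modus tollens: P → Q, ¬Q ⊢ ¬P
P: |t| ≥ 17
Q: |t| ≥ 5
We have P → Q and Q is false.
By modus tollens, P must be false.

It is not the case that |t| ≥ 17


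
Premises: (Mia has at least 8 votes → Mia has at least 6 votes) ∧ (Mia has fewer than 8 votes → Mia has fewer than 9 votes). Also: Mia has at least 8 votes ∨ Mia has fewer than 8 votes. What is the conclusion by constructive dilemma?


Constructive dilemma: (P → Q) ∧ (R → S), P ∨ R ⊢ Q ∨ S
Premise 1: Mia has at least 8 votes → Mia has at least 6 votes
Premise 2: Mia has fewer than 8 votes → Mia has fewer than 9 votes
Premise 3: Mia has at least 8 votes ∨ Mia has fewer than 8 votes
Case 1: Assuming Mia has at least 8 votes, then by Premise 1, Mia has at least 6 votes.
Case 2: Assuming Mia has fewer than 8 votes, then by Premise 2, Mia has fewer than 9 votes.
Since one of Mia has at least 8 votes or Mia has fewer than 8 votes must hold, we get Mia has at least 6 votes or Mia has fewer than 9 votes.

Mia has at least 6 votes or Mia has fewer than 9 votes.


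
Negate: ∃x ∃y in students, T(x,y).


Original: ∃x ∃y T(x,y)
Rule: ¬∀→∃, ¬∃→∀, negate predicate.
Negation: ∀x ∀y ¬T(x,y)

∀x ∀y ¬T(x,y)


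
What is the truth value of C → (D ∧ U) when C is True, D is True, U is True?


C = True, D = True, U = True
Step 1: D ∧ U = True AND True = True
Step 2: C → (True): false only when C=True and consequent=False.
Result: True

True


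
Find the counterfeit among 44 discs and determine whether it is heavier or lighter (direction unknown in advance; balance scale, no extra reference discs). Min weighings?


Let n = 44. 88 possibilities (n discs × lighter/heavier); each weighing has 3 outcomes.
Bound for k weighings: say the first weighing puts j discs on each pan. If it tips, the 2j weighed discs remain suspects (each with a known direction) and k-1 weighings give 3^(k-1) outcomes; 3^(k-1) is odd, so 2j ≤ 3^(k-1) - 1. If it balances, the n - 2j unweighed discs remain with direction unknown: 2(n - 2j) ≤ 3^(k-1) - 1 by the same parity argument. Adding, n ≤ (3^(k-1) - 1) + (3^(k-1) - 1)/2 = (3^k - 3)/2, and the classical three-group strategy achieves this (3 discs in 2 weighings, 12 in 3, 39 in 4, 120 in 5).
So we need the smallest k with (3^k - 3)/2 ≥ 44.
k = 4: (3^4 - 3)/2 = 39 < 44 ✗
k = 5: (3^5 - 3)/2 = 120 ≥ 44 ✓

5


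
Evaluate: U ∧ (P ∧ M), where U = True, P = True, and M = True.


U = True, P = True, M = True
Step 1: P ∧ M = True AND True = True
Step 2: U ∧ True = True AND True = True
AND is true only when ALL operands are true.

True


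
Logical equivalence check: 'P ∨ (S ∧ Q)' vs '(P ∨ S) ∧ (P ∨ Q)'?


Expression 1: P ∨ (S ∧ Q)
Expression 2: (P ∨ S) ∧ (P ∨ Q)
Truth table (P S Q | Expr1 Expr2):
  T T T |   T     T
  T T F |   T     T
  T F T |   T     T
  T F F |   T     T
  F T T |   T     T
  F T F |   F     F
  F F T |   F     F
  F F F |   F     F
All 8 rows agree, so the expressions are logically equivalent.

Yes


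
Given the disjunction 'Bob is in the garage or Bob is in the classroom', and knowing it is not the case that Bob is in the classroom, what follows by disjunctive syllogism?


Disjunctive syllogism: P ∨ Q, ¬P ⊢ Q
Disjunction: Bob is in the garage ∨ Bob is in the classroom
We know it is not the case that Bob is in the classroom.
By disjunctive syllogism, the other disjunct must be true.

Bob is in the garage


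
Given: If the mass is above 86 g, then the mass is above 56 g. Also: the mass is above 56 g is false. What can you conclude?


Modus tollens: P → Q, ¬Q ⊢ ¬P
P: the mass is above 86 g
Q: the mass is above 56 g
We have P → Q and Q is false.
By modus tollens, P must be false.

It is not the case that the mass is above 86 g


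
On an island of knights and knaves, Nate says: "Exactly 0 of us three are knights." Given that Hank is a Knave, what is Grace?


Nate claims exactly 0 knights among Nate, Hank, Grace.
Given: Hank is a Knave.

Case 1: Nate is a Knight (tells truth)
  Then exactly 0 of the three are knights.
  Counting Nate, Hank: 1 knight(s) so far. Need -1 more → impossible.
Case 2: Nate is a Knave (lies)
  Then the count is NOT 0.
  If Grace = Knave, count = 0 = 0 → claim would be true, contradicts lie.
  If Grace = Knight, count = 1 ≠ 0 → lie confirmed ✓

Grace is a Knight.

Knight


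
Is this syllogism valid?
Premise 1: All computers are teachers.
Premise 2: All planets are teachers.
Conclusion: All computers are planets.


Premise 1: All computers are teachers.
Premise 2: All planets are teachers.
Conclusion: All computers are planets.
Fallacy: undistributed middle. teachers is predicate in both.
Counterexample: computers and planets could be disjoint subsets of teachers.

Invalid


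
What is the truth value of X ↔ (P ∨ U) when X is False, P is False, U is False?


X = False, P = False, U = False
Step 1: P ∨ U = False OR False = False
Step 2: X ↔ (False): true when both sides have same truth value.
Result: False ↔ False = True

True


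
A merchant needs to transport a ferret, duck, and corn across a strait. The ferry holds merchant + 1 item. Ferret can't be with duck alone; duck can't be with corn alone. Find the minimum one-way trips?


1. merchant+duck → 2. merchant ← 3. merchant+ferret → 4. merchant+duck ← 5. merchant+corn → 6. merchant ← 7. merchant+duck →
Minimum trips = 7

7


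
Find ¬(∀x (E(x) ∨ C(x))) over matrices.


Original: ∀x (E(x) ∨ C(x))
Rule: ¬∀→∃, ¬∃→∀, negate predicate.
Negation: ∃x (¬E(x) ∧ ¬C(x))

∃x (¬E(x) ∧ ¬C(x))


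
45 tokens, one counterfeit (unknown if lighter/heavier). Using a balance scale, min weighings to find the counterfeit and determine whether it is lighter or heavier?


Let n = 45. 90 possibilities (n tokens × lighter/heavier); each weighing has 3 outcomes.
Bound for k weighings: say the first weighing puts j tokens on each pan. If it tips, the 2j weighed tokens remain suspects (each with a known direction) and k-1 weighings give 3^(k-1) outcomes; 3^(k-1) is odd, so 2j ≤ 3^(k-1) - 1. If it balances, the n - 2j unweighed tokens remain with direction unknown: 2(n - 2j) ≤ 3^(k-1) - 1 by the same parity argument. Adding, n ≤ (3^(k-1) - 1) + (3^(k-1) - 1)/2 = (3^k - 3)/2, and the classical three-group strategy achieves this (3 tokens in 2 weighings, 12 in 3, 39 in 4, 120 in 5).
So we need the smallest k with (3^k - 3)/2 ≥ 45.
k = 4: (3^4 - 3)/2 = 39 < 45 ✗
k = 5: (3^5 - 3)/2 = 120 ≥ 45 ✓

5


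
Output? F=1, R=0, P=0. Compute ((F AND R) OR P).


F AND R = 1&0 = 0
0 OR 0 = 0

0


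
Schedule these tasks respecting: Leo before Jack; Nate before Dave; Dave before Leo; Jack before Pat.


Constraints: Leo before Jack; Nate before Dave; Dave before Leo; Jack before Pat
Method: repeatedly schedule the remaining task that has no remaining task required before it.
  Step 1: remaining {Nate, Pat, Leo, Jack, Dave}; every task except Nate still has a predecessor pending → schedule Nate.
  Step 2: remaining {Pat, Leo, Jack, Dave}; every task except Dave still has a predecessor pending → schedule Dave.
  Step 3: remaining {Pat, Leo, Jack}; every task except Leo still has a predecessor pending → schedule Leo.
  Step 4: remaining {Pat, Jack}; every task except Jack still has a predecessor pending → schedule Jack.
  Step 5: only Pat remains → schedule Pat.
Resulting order:

Nate → Dave → Leo → Jack → Pat


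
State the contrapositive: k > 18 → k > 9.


Original: If k > 18, then k > 9
Contrapositive: If ¬Q, then ¬P
Negate Q: not (k > 9)
Negate P: not (k > 18)

If not (k > 9), then not (k > 18).


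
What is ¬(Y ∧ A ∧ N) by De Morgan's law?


De Morgan's law: ¬(P ∧ Q ∧ R) ≡ ¬P ∨ ¬Q ∨ ¬R
¬(Y ∧ A ∧ N) = ¬Y ∨ ¬A ∨ ¬N

¬Y ∨ ¬A ∨ ¬N


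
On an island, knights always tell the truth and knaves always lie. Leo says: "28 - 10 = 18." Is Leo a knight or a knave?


Statement: "28 - 10 = 18."
Actual: 28 - 10 = 18
Claimed: 18
Statement is TRUE → Leo tells the truth → Knight

Knight


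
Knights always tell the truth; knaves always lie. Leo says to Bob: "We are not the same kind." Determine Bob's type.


Leo says: "We are not the same kind."
Case 1: Leo is a Knight (truth-teller)
  Statement is true → they ARE different → Bob is a Knave
Case 2: Leo is a Knave (liar)
  Statement is false → they are NOT different → Bob is a Knave
In both cases, Bob is a Knave.

Knave


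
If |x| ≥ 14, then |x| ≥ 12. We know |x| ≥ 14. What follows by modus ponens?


Modus ponens: P → Q, P ⊢ Q
P: |x| ≥ 14
Q: |x| ≥ 12
We have P → Q and P is true.
By modus ponens, Q must be true.

|x| ≥ 12


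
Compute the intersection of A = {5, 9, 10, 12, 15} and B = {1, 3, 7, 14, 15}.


A = {5, 9, 10, 12, 15}
B = {1, 3, 7, 14, 15}
Operation: intersection
Elements in both: 15

{15}


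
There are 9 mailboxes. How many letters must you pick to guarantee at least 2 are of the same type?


Pigeonhole: to guarantee k in one of n categories, need (k-1)×n + 1.
k = 2, n = 9
Minimum = (2-1) × 9 + 1 = 1 × 9 + 1

10


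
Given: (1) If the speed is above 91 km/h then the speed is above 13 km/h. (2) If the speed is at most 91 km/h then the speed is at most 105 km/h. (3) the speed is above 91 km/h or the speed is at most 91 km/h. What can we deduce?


Constructive dilemma: (P → Q) ∧ (R → S), P ∨ R ⊢ Q ∨ S
Premise 1: the speed is above 91 km/h → the speed is above 13 km/h
Premise 2: the speed is at most 91 km/h → the speed is at most 105 km/h
Premise 3: the speed is above 91 km/h ∨ the speed is at most 91 km/h
Case 1: Assuming the speed is above 91 km/h, then by Premise 1, the speed is above 13 km/h.
Case 2: Assuming the speed is at most 91 km/h, then by Premise 2, the speed is at most 105 km/h.
Since one of the speed is above 91 km/h or the speed is at most 91 km/h must hold, we get the speed is above 13 km/h or the speed is at most 105 km/h.

The speed is above 13 km/h or the speed is at most 105 km/h.


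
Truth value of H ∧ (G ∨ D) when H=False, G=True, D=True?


H = False, G = True, D = True
Expression: H ∧ (G ∨ D)
Step 1: G ∨ D = True OR True = True
Step 2: H ∧ (True) = False AND True = False

False


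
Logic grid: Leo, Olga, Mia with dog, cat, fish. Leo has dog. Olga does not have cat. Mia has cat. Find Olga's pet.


From clues:
  Mia → cat
  Leo → dog
By elimination, Olga gets the remaining.

fish


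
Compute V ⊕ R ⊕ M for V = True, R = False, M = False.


V = True, R = False, M = False
Step 1: V ⊕ R = True XOR False = True
Step 2: True ⊕ M = True XOR False = True
XOR is true when an odd number of operands are true.

True


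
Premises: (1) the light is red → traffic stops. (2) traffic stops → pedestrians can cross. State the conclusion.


Hypothetical syllogism: P → Q, Q → R ⊢ P → R
Premise 1: the light is red → traffic stops
Premise 2: traffic stops → pedestrians can cross
Chain the implications: the middle term (traffic stops) links the two.
Conclusion: If the light is red, then pedestrians can cross.

If the light is red, then pedestrians can cross.


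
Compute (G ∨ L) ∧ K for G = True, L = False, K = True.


G = True, L = False, K = True
Step 1: G ∨ L = True OR False = True
Step 2: True ∧ K = True AND True = True
OR is true when at least one operand is true; AND requires both.

True


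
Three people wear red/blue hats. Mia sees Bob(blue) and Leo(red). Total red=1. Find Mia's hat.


Total red = 1, seen red = 1
Own red = 1 - 1 = 0
Mia's hat is blue.

blue


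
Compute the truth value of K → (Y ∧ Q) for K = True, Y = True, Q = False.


K = True, Y = True, Q = False
Step 1: Y ∧ Q = True AND False = False
Step 2: K → (False): false only when K=True and consequent=False.
Result: False

False


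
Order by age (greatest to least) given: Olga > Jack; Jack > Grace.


Constraints: Olga > Jack; Jack > Grace
Method: at each step, the next-highest is the one remaining person who never appears on the smaller side of a constraint between remaining people.
  Step 1: remaining {Jack, Grace, Olga}; on the smaller side: {Jack, Grace} → Olga is next (Olga > Jack).
  Step 2: remaining {Jack, Grace}; on the smaller side: {Grace} → Jack is next (Jack > Grace).
  Step 3: only Grace remains → lowest.
Final ranking (highest to lowest):

Olga > Jack > Grace


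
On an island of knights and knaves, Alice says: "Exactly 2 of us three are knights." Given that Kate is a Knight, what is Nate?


Alice claims exactly 2 knights among Alice, Kate, Nate.
Given: Kate is a Knight.

Case 1: Alice is a Knight (tells truth)
  Then exactly 2 of the three are knights.
  Counting Alice, Kate: 2 knight(s) so far. Need 0 more → Nate = Knave.
Case 2: Alice is a Knave (lies)
  Then the count is NOT 2.
  If Nate = Knight, count = 2 = 2 → claim would be true, contradicts lie.
  If Nate = Knave, count = 1 ≠ 2 → lie confirmed ✓

Nate is a Knave.

Knave


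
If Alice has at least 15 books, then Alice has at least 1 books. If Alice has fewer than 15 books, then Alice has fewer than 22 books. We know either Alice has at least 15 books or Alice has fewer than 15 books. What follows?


Constructive dilemma: (P → Q) ∧ (R → S), P ∨ R ⊢ Q ∨ S
Premise 1: Alice has at least 15 books → Alice has at least 1 books
Premise 2: Alice has fewer than 15 books → Alice has fewer than 22 books
Premise 3: Alice has at least 15 books ∨ Alice has fewer than 15 books
Case 1: Assuming Alice has at least 15 books, then by Premise 1, Alice has at least 1 books.
Case 2: Assuming Alice has fewer than 15 books, then by Premise 2, Alice has fewer than 22 books.
Since one of Alice has at least 15 books or Alice has fewer than 15 books must hold, we get Alice has at least 1 books or Alice has fewer than 22 books.

Alice has at least 1 books or Alice has fewer than 22 books.


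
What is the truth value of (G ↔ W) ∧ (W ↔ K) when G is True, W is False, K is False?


G = True, W = False, K = False
Step 1: G ↔ W is true when G and W have the same value. Result: False
Step 2: W ↔ K is true when W and K have the same value. Result: True
Step 3: False ∧ True = False

False


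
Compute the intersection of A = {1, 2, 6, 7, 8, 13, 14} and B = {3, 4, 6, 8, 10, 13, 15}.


A = {1, 2, 6, 7, 8, 13, 14}
B = {3, 4, 6, 8, 10, 13, 15}
Operation: intersection
Elements in both: 6, 8, 13

{6, 8, 13}


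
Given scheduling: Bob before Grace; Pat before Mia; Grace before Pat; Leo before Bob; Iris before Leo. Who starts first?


Constraints: Bob before Grace; Pat before Mia; Grace before Pat; Leo before Bob; Iris before Leo
The first task can have nothing scheduled before it, so it must never appear on the right of a 'before'.
Tasks appearing after some 'before': Grace, Mia, Pat, Bob, Leo.
The only task not in that list is Iris → it is first.

Iris


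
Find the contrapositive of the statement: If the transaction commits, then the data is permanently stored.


Original: If the transaction commits, then the data is permanently stored
Contrapositive: If ¬Q, then ¬P
Negate Q: not (the data is permanently stored)
Negate P: not (the transaction commits)

If not (the data is permanently stored), then not (the transaction commits).


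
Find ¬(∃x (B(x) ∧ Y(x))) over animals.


Original: ∃x (B(x) ∧ Y(x))
Rule: ¬∀→∃, ¬∃→∀, negate predicate.
Negation: ∀x (¬B(x) ∨ ¬Y(x))

∀x (¬B(x) ∨ ¬Y(x))


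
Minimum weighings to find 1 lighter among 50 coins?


Each weighing has 3 outcomes (left heavy / balance / right heavy), so k weighings distinguish at most 3^k cases; splitting into three near-equal groups achieves this.
Need 3^k ≥ 50: 3^3 = 27 < 50 ≤ 3^4 = 81
k = ⌈log₃(50)⌉ = 4

4


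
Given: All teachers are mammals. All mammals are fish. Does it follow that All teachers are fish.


Premise 1: All teachers are mammals.
Premise 2: All mammals are fish.
Conclusion: All teachers are fish.
Barbara syllogism (AAA-1): All A are B, All B are C → All A are C.
Middle term (mammals) distributed in premise 2.

Valid


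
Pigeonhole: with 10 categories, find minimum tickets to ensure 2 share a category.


Pigeonhole: to guarantee k in one of n categories, need (k-1)×n + 1.
k = 2, n = 10
Minimum = (2-1) × 10 + 1 = 1 × 10 + 1

11


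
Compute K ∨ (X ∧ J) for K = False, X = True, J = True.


K = False, X = True, J = True
Step 1: X ∧ J = True AND True = True
Step 2: K ∨ True = False OR True = True
AND evaluated first (higher precedence); then OR applied.

True


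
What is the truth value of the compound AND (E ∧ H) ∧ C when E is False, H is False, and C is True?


E = False, H = False, C = True
Step 1: E ∧ H = False AND False = False
Step 2: False ∧ C = False AND True = False
AND is true only when ALL operands are true.

False


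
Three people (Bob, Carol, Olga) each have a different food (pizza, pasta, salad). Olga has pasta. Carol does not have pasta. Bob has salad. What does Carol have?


From clues:
  Olga → pasta
  Bob → salad
By elimination, Carol gets the remaining.

pizza


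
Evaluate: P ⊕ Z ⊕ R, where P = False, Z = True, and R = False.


P = False, Z = True, R = False
Step 1: P ⊕ Z = False XOR True = True
Step 2: True ⊕ R = True XOR False = True
XOR is true when an odd number of operands are true.

True


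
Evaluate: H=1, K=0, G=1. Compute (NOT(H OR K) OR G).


H OR K = 1
NOT(1) = 0
0 OR 1 = 1

1


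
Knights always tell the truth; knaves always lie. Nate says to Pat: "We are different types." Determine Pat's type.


Nate says: "We are different types."
Case 1: Nate is a Knight (truth-teller)
  Statement is true → they ARE different → Pat is a Knave
Case 2: Nate is a Knave (liar)
  Statement is false → they are NOT different → Pat is a Knave
In both cases, Pat is a Knave.

Knave


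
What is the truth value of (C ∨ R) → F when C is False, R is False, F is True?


C = False, R = False, F = True
Step 1: C ∨ R = False OR False = False
Step 2: (False) → F: false only when antecedent=True and F=False.
Result: True

True


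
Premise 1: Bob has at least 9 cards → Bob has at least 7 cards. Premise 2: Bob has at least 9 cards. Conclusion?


Modus ponens: P → Q, P ⊢ Q
P: Bob has at least 9 cards
Q: Bob has at least 7 cards
We have P → Q and P is true.
By modus ponens, Q must be true.

Bob has at least 7 cards


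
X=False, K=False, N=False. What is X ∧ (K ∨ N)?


X = False, K = False, N = False
Expression: X ∧ (K ∨ N)
Step 1: K ∨ N = False OR False = False
Step 2: X ∧ (False) = False AND False = False

False


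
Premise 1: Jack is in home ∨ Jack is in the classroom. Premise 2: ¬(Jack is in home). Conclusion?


Disjunctive syllogism: P ∨ Q, ¬P ⊢ Q
Disjunction: Jack is in home ∨ Jack is in the classroom
We know it is not the case that Jack is in home.
By disjunctive syllogism, the other disjunct must be true.

Jack is in the classroom


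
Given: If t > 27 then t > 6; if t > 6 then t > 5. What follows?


Hypothetical syllogism: P → Q, Q → R ⊢ P → R
Premise 1: t > 27 → t > 6
Premise 2: t > 6 → t > 5
Chain the implications: the middle term (t > 6) links the two.
Conclusion: If t > 27, then t > 5.

If t > 27, then t > 5.


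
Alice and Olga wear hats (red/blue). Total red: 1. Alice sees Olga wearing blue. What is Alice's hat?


Total red = 1, Olga = blue
Red accounted for: 0
Remaining for Alice: 1
Alice's hat is red.

red


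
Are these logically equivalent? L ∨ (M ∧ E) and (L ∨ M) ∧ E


Expression 1: L ∨ (M ∧ E)
Expression 2: (L ∨ M) ∧ E
Truth table (L M E | Expr1 Expr2):
  T T T |   T     T
  T T F |   T     F   ← differ
  T F T |   T     T
  T F F |   T     F   ← differ
  F T T |   T     T
  F T F |   F     F
  F F T |   F     F
  F F F |   F     F
Counterexample: L=T, M=T, E=F gives Expr1 = T but Expr2 = F, so the expressions are NOT logically equivalent.

No


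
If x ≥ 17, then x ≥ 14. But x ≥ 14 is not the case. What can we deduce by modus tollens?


Modus tollens: P → Q, ¬Q ⊢ ¬P
P: x ≥ 17
Q: x ≥ 14
We have P → Q and Q is false.
By modus tollens, P must be false.

It is not the case that x ≥ 17


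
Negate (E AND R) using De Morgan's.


De Morgan's law: ¬(P ∧ Q) ≡ ¬P ∨ ¬Q
¬(E ∧ R) = ¬E ∨ ¬R

¬E ∨ ¬R


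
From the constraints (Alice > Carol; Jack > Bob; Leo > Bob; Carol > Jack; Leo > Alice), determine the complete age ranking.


Constraints: Alice > Carol; Jack > Bob; Leo > Bob; Carol > Jack; Leo > Alice
Method: at each step, the next-highest is the one remaining person who never appears on the smaller side of a constraint between remaining people.
  Step 1: remaining {Bob, Jack, Leo, Carol, Alice}; on the smaller side: {Bob, Jack, Carol, Alice} → Leo is next (Leo > Bob; Leo > Alice).
  Step 2: remaining {Bob, Jack, Carol, Alice}; on the smaller side: {Bob, Jack, Carol} → Alice is next (Alice > Carol).
  Step 3: remaining {Bob, Jack, Carol}; on the smaller side: {Bob, Jack} → Carol is next (Carol > Jack).
  Step 4: remaining {Bob, Jack}; on the smaller side: {Bob} → Jack is next (Jack > Bob).
  Step 5: only Bob remains → lowest.
Final ranking (highest to lowest):

Leo > Alice > Carol > Jack > Bob
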